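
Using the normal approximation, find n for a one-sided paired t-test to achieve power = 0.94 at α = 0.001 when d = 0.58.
n = 65 pairs

Sample size formula (paired t-test, normal approximation):
n = ((z_α + z_β) / d)²

z_α = 3.090 (for α = 0.001, one-sided)
z_β = 1.555 (for power = 0.94)
d = 0.58

n = ((3.090 + 1.555) / 0.58)²
n = (8.009)²
n ≈ 64.14
Round up to the next whole number: n = 65 pairs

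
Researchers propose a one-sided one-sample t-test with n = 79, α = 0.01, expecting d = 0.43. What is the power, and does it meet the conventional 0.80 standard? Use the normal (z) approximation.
Power ≈ 0.93; the study is adequately powered (power ≥ 0.80)

Power calculation (one-sample t-test, normal approximation):
z_β = d · √n - z_α
z_β = 0.43 · √79 - 2.326
z_β = 0.43 · 8.888 - 2.326
z_β = 1.496

Power = Φ(z_β) = Φ(1.496) ≈ 0.933

Effect size d = 0.43 is small by Cohen's convention (0.2/0.5/0.8).

Threshold: power ≥ 0.80 is conventionally adequate.
Power ≈ 0.93 → the study is adequately powered (power ≥ 0.80).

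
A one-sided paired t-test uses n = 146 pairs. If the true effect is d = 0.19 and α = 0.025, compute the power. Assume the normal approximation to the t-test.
Power ≈ 0.63

Power calculation (paired t-test, normal approximation):
z_β = d · √n - z_α
z_β = 0.19 · √146 - 1.960
z_β = 0.19 · 12.083 - 1.960
z_β = 0.336

Power = Φ(z_β) = Φ(0.336) ≈ 0.631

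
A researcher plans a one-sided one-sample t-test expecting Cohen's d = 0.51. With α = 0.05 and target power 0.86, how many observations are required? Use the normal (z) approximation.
n = 29

Sample size formula (one-sample t-test, normal approximation):
n = ((z_α + z_β) / d)²

z_α = 1.645 (for α = 0.05, one-sided)
z_β = 1.080 (for power = 0.86)
d = 0.51

n = ((1.645 + 1.080) / 0.51)²
n = (5.343)²
n ≈ 28.55
Round up to the next whole number: n = 29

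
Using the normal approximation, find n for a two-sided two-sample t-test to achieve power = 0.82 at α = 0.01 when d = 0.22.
n = 504 per group

Sample size formula (two-sample t-test, normal approximation):
n = 2 · ((z_{α/2} + z_β) / d)²

z_{α/2} = 2.576 (for α = 0.01, two-sided)
z_β = 0.915 (for power = 0.82)
d = 0.22

n = 2 · ((2.576 + 0.915) / 0.22)²
n = 2 · (15.868)²
n ≈ 503.59
Round up to the next whole number: n = 504 per group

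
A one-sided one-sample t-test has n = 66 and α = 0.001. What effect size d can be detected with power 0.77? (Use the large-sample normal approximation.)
d ≈ 0.47

Minimum detectable effect (one-sample t-test, normal approximation):
d = (z_α + z_β) / √n
d = (3.090 + 0.739) / √66
d = 3.829 / 8.124
d ≈ 0.47

By Cohen's convention (0.2 small / 0.5 medium / 0.8 large): small effect.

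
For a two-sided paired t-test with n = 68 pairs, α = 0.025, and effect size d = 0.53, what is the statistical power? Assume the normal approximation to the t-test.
Power ≈ 0.98

Power calculation (paired t-test, normal approximation):
z_β = d · √n - z_{α/2}
z_β = 0.53 · √68 - 2.241
z_β = 0.53 · 8.246 - 2.241
z_β = 2.129

Power = Φ(z_β) = Φ(2.129) ≈ 0.983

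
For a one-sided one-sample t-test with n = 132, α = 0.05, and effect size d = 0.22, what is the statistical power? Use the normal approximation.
Power ≈ 0.81

Power calculation (one-sample t-test, normal approximation):
z_β = d · √n - z_α
z_β = 0.22 · √132 - 1.645
z_β = 0.22 · 11.489 - 1.645
z_β = 0.883

Power = Φ(z_β) = Φ(0.883) ≈ 0.811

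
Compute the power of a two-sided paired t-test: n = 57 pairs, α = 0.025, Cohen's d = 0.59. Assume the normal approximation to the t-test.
Power ≈ 0.99

Power calculation (paired t-test, normal approximation):
z_β = d · √n - z_{α/2}
z_β = 0.59 · √57 - 2.241
z_β = 0.59 · 7.550 - 2.241
z_β = 2.213

Power = Φ(z_β) = Φ(2.213) ≈ 0.987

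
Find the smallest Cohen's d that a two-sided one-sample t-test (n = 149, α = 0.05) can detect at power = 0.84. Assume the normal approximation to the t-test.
d ≈ 0.24

Minimum detectable effect (one-sample t-test, normal approximation):
d = (z_{α/2} + z_β) / √n
d = (1.960 + 0.994) / √149
d = 2.954 / 12.207
d ≈ 0.24

By Cohen's convention (0.2 small / 0.5 medium / 0.8 large): small effect.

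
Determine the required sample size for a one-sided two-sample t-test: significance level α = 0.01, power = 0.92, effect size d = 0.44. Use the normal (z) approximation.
n = 144 per group

Sample size formula (two-sample t-test, normal approximation):
n = 2 · ((z_α + z_β) / d)²

z_α = 2.326 (for α = 0.01, one-sided)
z_β = 1.405 (for power = 0.92)
d = 0.44

n = 2 · ((2.326 + 1.405) / 0.44)²
n = 2 · (8.480)²
n ≈ 143.82
Round up to the next whole number: n = 144 per group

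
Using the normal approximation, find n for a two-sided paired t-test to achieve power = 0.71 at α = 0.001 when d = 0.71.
n = 30 pairs

Sample size formula (paired t-test, normal approximation):
n = ((z_{α/2} + z_β) / d)²

z_{α/2} = 3.291 (for α = 0.001, two-sided)
z_β = 0.553 (for power = 0.71)
d = 0.71

n = ((3.291 + 0.553) / 0.71)²
n = (5.414)²
n ≈ 29.31
Round up to the next whole number: n = 30 pairs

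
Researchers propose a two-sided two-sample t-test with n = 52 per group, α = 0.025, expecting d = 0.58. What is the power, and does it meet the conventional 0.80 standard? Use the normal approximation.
Power ≈ 0.76; the study is underpowered (power < 0.80)

Power calculation (two-sample t-test, normal approximation):
z_β = d · √(n/2) - z_{α/2}
z_β = 0.58 · √(52/2) - 2.241
z_β = 0.58 · 5.099 - 2.241
z_β = 0.716

Power = Φ(z_β) = Φ(0.716) ≈ 0.763

Effect size d = 0.58 is medium by Cohen's convention (0.2/0.5/0.8).

Threshold: power ≥ 0.80 is conventionally adequate.
Power ≈ 0.76 → the study is underpowered (power < 0.80).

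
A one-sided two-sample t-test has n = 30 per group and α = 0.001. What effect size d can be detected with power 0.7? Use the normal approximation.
d ≈ 0.93

Minimum detectable effect (two-sample t-test, normal approximation):
d = (z_α + z_β) / √(n/2)
d = (3.090 + 0.524) / √(30/2)
d = 3.615 / 3.873
d ≈ 0.93

By Cohen's convention (0.2 small / 0.5 medium / 0.8 large): large effect.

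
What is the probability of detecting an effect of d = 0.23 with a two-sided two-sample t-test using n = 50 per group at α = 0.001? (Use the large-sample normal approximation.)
Power ≈ 0.02

Power calculation (two-sample t-test, normal approximation):
z_β = d · √(n/2) - z_{α/2}
z_β = 0.23 · √(50/2) - 3.291
z_β = 0.23 · 5.000 - 3.291
z_β = -2.141

Power = Φ(z_β) = Φ(-2.141) ≈ 0.016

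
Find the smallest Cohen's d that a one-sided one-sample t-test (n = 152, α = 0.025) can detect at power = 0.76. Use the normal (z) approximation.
d ≈ 0.22

Minimum detectable effect (one-sample t-test, normal approximation):
d = (z_α + z_β) / √n
d = (1.960 + 0.706) / √152
d = 2.666 / 12.329
d ≈ 0.22

By Cohen's convention (0.2 small / 0.5 medium / 0.8 large): small effect.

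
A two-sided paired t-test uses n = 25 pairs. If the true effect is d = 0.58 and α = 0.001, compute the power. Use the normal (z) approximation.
Power ≈ 0.35

Power calculation (paired t-test, normal approximation):
z_β = d · √n - z_{α/2}
z_β = 0.58 · √25 - 3.291
z_β = 0.58 · 5.000 - 3.291
z_β = -0.391

Power = Φ(z_β) = Φ(-0.391) ≈ 0.348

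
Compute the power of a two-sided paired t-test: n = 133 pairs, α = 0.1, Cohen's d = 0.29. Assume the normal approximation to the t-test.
Power ≈ 0.96

Power calculation (paired t-test, normal approximation):
z_β = d · √n - z_{α/2}
z_β = 0.29 · √133 - 1.645
z_β = 0.29 · 11.533 - 1.645
z_β = 1.700

Power = Φ(z_β) = Φ(1.700) ≈ 0.955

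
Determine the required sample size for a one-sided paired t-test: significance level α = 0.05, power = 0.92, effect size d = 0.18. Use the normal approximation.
n = 288 pairs

Sample size formula (paired t-test, normal approximation):
n = ((z_α + z_β) / d)²

z_α = 1.645 (for α = 0.05, one-sided)
z_β = 1.405 (for power = 0.92)
d = 0.18

n = ((1.645 + 1.405) / 0.18)²
n = (16.944)²
n ≈ 287.10
Round up to the next whole number: n = 288 pairs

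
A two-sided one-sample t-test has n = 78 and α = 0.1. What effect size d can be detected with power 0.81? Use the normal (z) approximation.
d ≈ 0.29

Minimum detectable effect (one-sample t-test, normal approximation):
d = (z_{α/2} + z_β) / √n
d = (1.645 + 0.878) / √78
d = 2.523 / 8.832
d ≈ 0.29

By Cohen's convention (0.2 small / 0.5 medium / 0.8 large): small effect.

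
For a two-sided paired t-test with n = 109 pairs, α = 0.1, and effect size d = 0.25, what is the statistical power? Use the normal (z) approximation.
Power ≈ 0.83

Power calculation (paired t-test, normal approximation):
z_β = d · √n - z_{α/2}
z_β = 0.25 · √109 - 1.645
z_β = 0.25 · 10.440 - 1.645
z_β = 0.965

Power = Φ(z_β) = Φ(0.965) ≈ 0.833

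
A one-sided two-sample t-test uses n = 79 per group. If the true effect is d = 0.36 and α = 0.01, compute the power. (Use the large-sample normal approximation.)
Power ≈ 0.47

Power calculation (two-sample t-test, normal approximation):
z_β = d · √(n/2) - z_α
z_β = 0.36 · √(79/2) - 2.326
z_β = 0.36 · 6.285 - 2.326
z_β = -0.064

Power = Φ(z_β) = Φ(-0.064) ≈ 0.475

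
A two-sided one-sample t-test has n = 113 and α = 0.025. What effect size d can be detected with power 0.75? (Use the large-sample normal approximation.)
d ≈ 0.27

Minimum detectable effect (one-sample t-test, normal approximation):
d = (z_{α/2} + z_β) / √n
d = (2.241 + 0.674) / √113
d = 2.916 / 10.630
d ≈ 0.27

By Cohen's convention (0.2 small / 0.5 medium / 0.8 large): small effect.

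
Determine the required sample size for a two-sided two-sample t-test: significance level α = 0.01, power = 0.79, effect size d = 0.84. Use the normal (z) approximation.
n = 33 per group

Sample size formula (two-sample t-test, normal approximation):
n = 2 · ((z_{α/2} + z_β) / d)²

z_{α/2} = 2.576 (for α = 0.01, two-sided)
z_β = 0.806 (for power = 0.79)
d = 0.84

n = 2 · ((2.576 + 0.806) / 0.84)²
n = 2 · (4.026)²
n ≈ 32.42
Round up to the next whole number: n = 33 per group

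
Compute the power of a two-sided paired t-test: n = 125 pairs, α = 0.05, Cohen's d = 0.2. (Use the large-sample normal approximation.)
Power ≈ 0.61

Power calculation (paired t-test, normal approximation):
z_β = d · √n - z_{α/2}
z_β = 0.2 · √125 - 1.960
z_β = 0.2 · 11.180 - 1.960
z_β = 0.276

Power = Φ(z_β) = Φ(0.276) ≈ 0.609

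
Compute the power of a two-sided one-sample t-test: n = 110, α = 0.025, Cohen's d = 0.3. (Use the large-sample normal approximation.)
Power ≈ 0.82

Power calculation (one-sample t-test, normal approximation):
z_β = d · √n - z_{α/2}
z_β = 0.3 · √110 - 2.241
z_β = 0.3 · 10.488 - 2.241
z_β = 0.905

Power = Φ(z_β) = Φ(0.905) ≈ 0.817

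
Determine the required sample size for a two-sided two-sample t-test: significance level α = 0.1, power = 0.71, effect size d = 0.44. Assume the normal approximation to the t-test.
n = 50 per group

Sample size formula (two-sample t-test, normal approximation):
n = 2 · ((z_{α/2} + z_β) / d)²

z_{α/2} = 1.645 (for α = 0.1, two-sided)
z_β = 0.553 (for power = 0.71)
d = 0.44

n = 2 · ((1.645 + 0.553) / 0.44)²
n = 2 · (4.995)²
n ≈ 49.90
Round up to the next whole number: n = 50 per group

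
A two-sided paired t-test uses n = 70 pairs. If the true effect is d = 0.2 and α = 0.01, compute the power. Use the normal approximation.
Power ≈ 0.18

Power calculation (paired t-test, normal approximation):
z_β = d · √n - z_{α/2}
z_β = 0.2 · √70 - 2.576
z_β = 0.2 · 8.367 - 2.576
z_β = -0.903

Power = Φ(z_β) = Φ(-0.903) ≈ 0.183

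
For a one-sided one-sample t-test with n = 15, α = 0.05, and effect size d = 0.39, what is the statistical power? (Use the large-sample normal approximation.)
Power ≈ 0.45

Power calculation (one-sample t-test, normal approximation):
z_β = d · √n - z_α
z_β = 0.39 · √15 - 1.645
z_β = 0.39 · 3.873 - 1.645
z_β = -0.134

Power = Φ(z_β) = Φ(-0.134) ≈ 0.447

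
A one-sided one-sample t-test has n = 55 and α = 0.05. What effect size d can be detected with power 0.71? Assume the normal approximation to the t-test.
d ≈ 0.30

Minimum detectable effect (one-sample t-test, normal approximation):
d = (z_α + z_β) / √n
d = (1.645 + 0.553) / √55
d = 2.198 / 7.416
d ≈ 0.30

By Cohen's convention (0.2 small / 0.5 medium / 0.8 large): small effect.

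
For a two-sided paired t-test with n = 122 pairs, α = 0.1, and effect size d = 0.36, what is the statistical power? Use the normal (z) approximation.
Power ≈ 0.99

Power calculation (paired t-test, normal approximation):
z_β = d · √n - z_{α/2}
z_β = 0.36 · √122 - 1.645
z_β = 0.36 · 11.045 - 1.645
z_β = 2.331

Power = Φ(z_β) = Φ(2.331) ≈ 0.990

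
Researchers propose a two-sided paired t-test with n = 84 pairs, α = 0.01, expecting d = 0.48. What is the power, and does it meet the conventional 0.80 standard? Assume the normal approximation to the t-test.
Power ≈ 0.97; the study is adequately powered (power ≥ 0.80)

Power calculation (paired t-test, normal approximation):
z_β = d · √n - z_{α/2}
z_β = 0.48 · √84 - 2.576
z_β = 0.48 · 9.165 - 2.576
z_β = 1.823

Power = Φ(z_β) = Φ(1.823) ≈ 0.966

Effect size d = 0.48 is small by Cohen's convention (0.2/0.5/0.8).

Threshold: power ≥ 0.80 is conventionally adequate.
Power ≈ 0.97 → the study is adequately powered (power ≥ 0.80).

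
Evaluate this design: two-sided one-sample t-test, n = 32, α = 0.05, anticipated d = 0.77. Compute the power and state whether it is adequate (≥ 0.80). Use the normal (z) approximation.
Power ≈ 0.99; the study is adequately powered (power ≥ 0.80)

Power calculation (one-sample t-test, normal approximation):
z_β = d · √n - z_{α/2}
z_β = 0.77 · √32 - 1.960
z_β = 0.77 · 5.657 - 1.960
z_β = 2.396

Power = Φ(z_β) = Φ(2.396) ≈ 0.992

Effect size d = 0.77 is medium by Cohen's convention (0.2/0.5/0.8).

Threshold: power ≥ 0.80 is conventionally adequate.
Power ≈ 0.99 → the study is adequately powered (power ≥ 0.80).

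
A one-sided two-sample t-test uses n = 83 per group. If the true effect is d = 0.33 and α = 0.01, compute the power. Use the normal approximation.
Power ≈ 0.42

Power calculation (two-sample t-test, normal approximation):
z_β = d · √(n/2) - z_α
z_β = 0.33 · √(83/2) - 2.326
z_β = 0.33 · 6.442 - 2.326
z_β = -0.200

Power = Φ(z_β) = Φ(-0.200) ≈ 0.421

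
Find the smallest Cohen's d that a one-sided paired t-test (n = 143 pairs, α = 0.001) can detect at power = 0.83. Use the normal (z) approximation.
d ≈ 0.34

Minimum detectable effect (paired t-test, normal approximation):
d = (z_α + z_β) / √n
d = (3.090 + 0.954) / √143
d = 4.044 / 11.958
d ≈ 0.34

By Cohen's convention (0.2 small / 0.5 medium / 0.8 large): small effect.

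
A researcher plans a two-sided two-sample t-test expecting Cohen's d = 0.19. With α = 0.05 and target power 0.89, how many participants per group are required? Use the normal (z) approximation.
n = 563 per group

Sample size formula (two-sample t-test, normal approximation):
n = 2 · ((z_{α/2} + z_β) / d)²

z_{α/2} = 1.960 (for α = 0.05, two-sided)
z_β = 1.227 (for power = 0.89)
d = 0.19

n = 2 · ((1.960 + 1.227) / 0.19)²
n = 2 · (16.774)²
n ≈ 562.73
Round up to the next whole number: n = 563 per group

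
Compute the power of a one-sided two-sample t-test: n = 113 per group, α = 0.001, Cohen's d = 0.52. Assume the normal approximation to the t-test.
Power ≈ 0.79

Power calculation (two-sample t-test, normal approximation):
z_β = d · √(n/2) - z_α
z_β = 0.52 · √(113/2) - 3.090
z_β = 0.52 · 7.517 - 3.090
z_β = 0.818

Power = Φ(z_β) = Φ(0.818) ≈ 0.793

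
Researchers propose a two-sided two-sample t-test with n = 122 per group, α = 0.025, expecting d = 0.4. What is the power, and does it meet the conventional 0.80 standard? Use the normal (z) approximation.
Power ≈ 0.81; the study is adequately powered (power ≥ 0.80)

Power calculation (two-sample t-test, normal approximation):
z_β = d · √(n/2) - z_{α/2}
z_β = 0.4 · √(122/2) - 2.241
z_β = 0.4 · 7.810 - 2.241
z_β = 0.883

Power = Φ(z_β) = Φ(0.883) ≈ 0.811

Effect size d = 0.4 is small by Cohen's convention (0.2/0.5/0.8).

Threshold: power ≥ 0.80 is conventionally adequate.
Power ≈ 0.81 → the study is adequately powered (power ≥ 0.80).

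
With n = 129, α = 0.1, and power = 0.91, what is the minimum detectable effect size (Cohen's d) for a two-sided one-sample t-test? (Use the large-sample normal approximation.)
d ≈ 0.26

Minimum detectable effect (one-sample t-test, normal approximation):
d = (z_{α/2} + z_β) / √n
d = (1.645 + 1.341) / √129
d = 2.986 / 11.358
d ≈ 0.26

By Cohen's convention (0.2 small / 0.5 medium / 0.8 large): small effect.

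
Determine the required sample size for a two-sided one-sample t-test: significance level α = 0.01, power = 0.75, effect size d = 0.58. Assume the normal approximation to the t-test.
n = 32

Sample size formula (one-sample t-test, normal approximation):
n = ((z_{α/2} + z_β) / d)²

z_{α/2} = 2.576 (for α = 0.01, two-sided)
z_β = 0.674 (for power = 0.75)
d = 0.58

n = ((2.576 + 0.674) / 0.58)²
n = (5.603)²
n ≈ 31.39
Round up to the next whole number: n = 32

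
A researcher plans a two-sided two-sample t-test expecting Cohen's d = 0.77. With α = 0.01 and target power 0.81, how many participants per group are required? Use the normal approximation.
n = 41 per group

Sample size formula (two-sample t-test, normal approximation):
n = 2 · ((z_{α/2} + z_β) / d)²

z_{α/2} = 2.576 (for α = 0.01, two-sided)
z_β = 0.878 (for power = 0.81)
d = 0.77

n = 2 · ((2.576 + 0.878) / 0.77)²
n = 2 · (4.486)²
n ≈ 40.25
Round up to the next whole number: n = 41 per group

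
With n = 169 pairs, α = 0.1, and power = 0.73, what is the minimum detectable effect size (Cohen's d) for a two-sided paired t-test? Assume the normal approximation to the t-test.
d ≈ 0.17

Minimum detectable effect (paired t-test, normal approximation):
d = (z_{α/2} + z_β) / √n
d = (1.645 + 0.613) / √169
d = 2.258 / 13.000
d ≈ 0.17

By Cohen's convention (0.2 small / 0.5 medium / 0.8 large): very small effect.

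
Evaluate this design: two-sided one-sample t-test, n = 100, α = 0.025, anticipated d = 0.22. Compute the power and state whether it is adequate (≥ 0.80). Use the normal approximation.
Power ≈ 0.48; the study is underpowered (power < 0.80)

Power calculation (one-sample t-test, normal approximation):
z_β = d · √n - z_{α/2}
z_β = 0.22 · √100 - 2.241
z_β = 0.22 · 10.000 - 2.241
z_β = -0.041

Power = Φ(z_β) = Φ(-0.041) ≈ 0.483

Effect size d = 0.22 is small by Cohen's convention (0.2/0.5/0.8).

Threshold: power ≥ 0.80 is conventionally adequate.
Power ≈ 0.48 → the study is underpowered (power < 0.80).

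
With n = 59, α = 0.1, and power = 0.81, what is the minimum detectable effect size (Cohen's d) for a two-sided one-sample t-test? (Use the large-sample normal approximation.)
d ≈ 0.33

Minimum detectable effect (one-sample t-test, normal approximation):
d = (z_{α/2} + z_β) / √n
d = (1.645 + 0.878) / √59
d = 2.523 / 7.681
d ≈ 0.33

By Cohen's convention (0.2 small / 0.5 medium / 0.8 large): small effect.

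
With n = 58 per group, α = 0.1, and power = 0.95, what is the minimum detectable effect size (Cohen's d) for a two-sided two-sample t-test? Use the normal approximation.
d ≈ 0.61

Minimum detectable effect (two-sample t-test, normal approximation):
d = (z_{α/2} + z_β) / √(n/2)
d = (1.645 + 1.645) / √(58/2)
d = 3.290 / 5.385
d ≈ 0.61

By Cohen's convention (0.2 small / 0.5 medium / 0.8 large): medium effect.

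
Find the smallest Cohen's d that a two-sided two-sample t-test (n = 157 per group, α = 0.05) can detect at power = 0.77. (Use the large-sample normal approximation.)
d ≈ 0.30

Minimum detectable effect (two-sample t-test, normal approximation):
d = (z_{α/2} + z_β) / √(n/2)
d = (1.960 + 0.739) / √(157/2)
d = 2.699 / 8.860
d ≈ 0.30

By Cohen's convention (0.2 small / 0.5 medium / 0.8 large): small effect.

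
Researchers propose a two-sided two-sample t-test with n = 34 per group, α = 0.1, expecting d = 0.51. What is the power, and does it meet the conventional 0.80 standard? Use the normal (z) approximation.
Power ≈ 0.68; the study is underpowered (power < 0.80)

Power calculation (two-sample t-test, normal approximation):
z_β = d · √(n/2) - z_{α/2}
z_β = 0.51 · √(34/2) - 1.645
z_β = 0.51 · 4.123 - 1.645
z_β = 0.458

Power = Φ(z_β) = Φ(0.458) ≈ 0.676

Effect size d = 0.51 is medium by Cohen's convention (0.2/0.5/0.8).

Threshold: power ≥ 0.80 is conventionally adequate.
Power ≈ 0.68 → the study is underpowered (power < 0.80).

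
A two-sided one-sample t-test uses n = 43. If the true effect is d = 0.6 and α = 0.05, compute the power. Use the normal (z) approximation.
Power ≈ 0.98

Power calculation (one-sample t-test, normal approximation):
z_β = d · √n - z_{α/2}
z_β = 0.6 · √43 - 1.960
z_β = 0.6 · 6.557 - 1.960
z_β = 1.974

Power = Φ(z_β) = Φ(1.974) ≈ 0.976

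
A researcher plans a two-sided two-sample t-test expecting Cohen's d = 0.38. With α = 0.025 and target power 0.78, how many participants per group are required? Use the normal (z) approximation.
n = 126 per group

Sample size formula (two-sample t-test, normal approximation):
n = 2 · ((z_{α/2} + z_β) / d)²

z_{α/2} = 2.241 (for α = 0.025, two-sided)
z_β = 0.772 (for power = 0.78)
d = 0.38

n = 2 · ((2.241 + 0.772) / 0.38)²
n = 2 · (7.929)²
n ≈ 125.74
Round up to the next whole number: n = 126 per group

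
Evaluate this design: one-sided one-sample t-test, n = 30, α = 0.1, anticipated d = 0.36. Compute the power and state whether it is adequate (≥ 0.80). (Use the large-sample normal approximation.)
Power ≈ 0.75; the study is underpowered (power < 0.80)

Power calculation (one-sample t-test, normal approximation):
z_β = d · √n - z_α
z_β = 0.36 · √30 - 1.282
z_β = 0.36 · 5.477 - 1.282
z_β = 0.690

Power = Φ(z_β) = Φ(0.690) ≈ 0.755

Effect size d = 0.36 is small by Cohen's convention (0.2/0.5/0.8).

Threshold: power ≥ 0.80 is conventionally adequate.
Power ≈ 0.75 → the study is underpowered (power < 0.80).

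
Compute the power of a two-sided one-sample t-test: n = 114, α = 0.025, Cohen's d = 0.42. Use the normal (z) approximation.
Power ≈ 0.99

Power calculation (one-sample t-test, normal approximation):
z_β = d · √n - z_{α/2}
z_β = 0.42 · √114 - 2.241
z_β = 0.42 · 10.677 - 2.241
z_β = 2.243

Power = Φ(z_β) = Φ(2.243) ≈ 0.988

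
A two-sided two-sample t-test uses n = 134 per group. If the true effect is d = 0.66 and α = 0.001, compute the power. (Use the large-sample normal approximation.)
Power ≈ 0.98

Power calculation (two-sample t-test, normal approximation):
z_β = d · √(n/2) - z_{α/2}
z_β = 0.66 · √(134/2) - 3.291
z_β = 0.66 · 8.185 - 3.291
z_β = 2.112

Power = Φ(z_β) = Φ(2.112) ≈ 0.983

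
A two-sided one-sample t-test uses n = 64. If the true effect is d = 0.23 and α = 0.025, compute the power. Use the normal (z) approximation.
Power ≈ 0.34

Power calculation (one-sample t-test, normal approximation):
z_β = d · √n - z_{α/2}
z_β = 0.23 · √64 - 2.241
z_β = 0.23 · 8.000 - 2.241
z_β = -0.401

Power = Φ(z_β) = Φ(-0.401) ≈ 0.344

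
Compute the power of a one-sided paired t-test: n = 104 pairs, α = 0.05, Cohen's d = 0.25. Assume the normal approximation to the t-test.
Power ≈ 0.82

Power calculation (paired t-test, normal approximation):
z_β = d · √n - z_α
z_β = 0.25 · √104 - 1.645
z_β = 0.25 · 10.198 - 1.645
z_β = 0.905

Power = Φ(z_β) = Φ(0.905) ≈ 0.817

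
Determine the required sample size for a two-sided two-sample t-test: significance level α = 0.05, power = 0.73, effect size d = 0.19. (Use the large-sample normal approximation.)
n = 367 per group

Sample size formula (two-sample t-test, normal approximation):
n = 2 · ((z_{α/2} + z_β) / d)²

z_{α/2} = 1.960 (for α = 0.05, two-sided)
z_β = 0.613 (for power = 0.73)
d = 0.19

n = 2 · ((1.960 + 0.613) / 0.19)²
n = 2 · (13.542)²
n ≈ 366.77
Round up to the next whole number: n = 367 per group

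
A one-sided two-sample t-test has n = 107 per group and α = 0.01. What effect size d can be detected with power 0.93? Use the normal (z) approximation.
d ≈ 0.52

Minimum detectable effect (two-sample t-test, normal approximation):
d = (z_α + z_β) / √(n/2)
d = (2.326 + 1.476) / √(107/2)
d = 3.802 / 7.314
d ≈ 0.52

By Cohen's convention (0.2 small / 0.5 medium / 0.8 large): medium effect.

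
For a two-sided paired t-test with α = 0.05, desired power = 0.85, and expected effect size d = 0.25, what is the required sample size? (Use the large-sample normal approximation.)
n = 144 pairs

Sample size formula (paired t-test, normal approximation):
n = ((z_{α/2} + z_β) / d)²

z_{α/2} = 1.960 (for α = 0.05, two-sided)
z_β = 1.036 (for power = 0.85)
d = 0.25

n = ((1.960 + 1.036) / 0.25)²
n = (11.984)²
n ≈ 143.62
Round up to the next whole number: n = 144 pairs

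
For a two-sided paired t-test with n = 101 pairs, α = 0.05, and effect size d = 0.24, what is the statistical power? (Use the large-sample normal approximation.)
Power ≈ 0.67

Power calculation (paired t-test, normal approximation):
z_β = d · √n - z_{α/2}
z_β = 0.24 · √101 - 1.960
z_β = 0.24 · 10.050 - 1.960
z_β = 0.452

Power = Φ(z_β) = Φ(0.452) ≈ 0.674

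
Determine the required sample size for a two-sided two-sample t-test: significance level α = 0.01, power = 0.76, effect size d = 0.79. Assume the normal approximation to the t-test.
n = 35 per group

Sample size formula (two-sample t-test, normal approximation):
n = 2 · ((z_{α/2} + z_β) / d)²

z_{α/2} = 2.576 (for α = 0.01, two-sided)
z_β = 0.706 (for power = 0.76)
d = 0.79

n = 2 · ((2.576 + 0.706) / 0.79)²
n = 2 · (4.154)²
n ≈ 34.51
Round up to the next whole number: n = 35 per group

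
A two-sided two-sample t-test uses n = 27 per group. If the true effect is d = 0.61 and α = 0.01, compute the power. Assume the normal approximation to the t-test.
Power ≈ 0.37

Power calculation (two-sample t-test, normal approximation):
z_β = d · √(n/2) - z_{α/2}
z_β = 0.61 · √(27/2) - 2.576
z_β = 0.61 · 3.674 - 2.576
z_β = -0.335

Power = Φ(z_β) = Φ(-0.335) ≈ 0.369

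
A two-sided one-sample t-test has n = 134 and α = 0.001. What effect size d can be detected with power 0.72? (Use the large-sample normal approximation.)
d ≈ 0.33

Minimum detectable effect (one-sample t-test, normal approximation):
d = (z_{α/2} + z_β) / √n
d = (3.291 + 0.583) / √134
d = 3.873 / 11.576
d ≈ 0.33

By Cohen's convention (0.2 small / 0.5 medium / 0.8 large): small effect.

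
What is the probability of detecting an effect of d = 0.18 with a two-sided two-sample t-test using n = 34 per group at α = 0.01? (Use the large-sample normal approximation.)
Power ≈ 0.03

Power calculation (two-sample t-test, normal approximation):
z_β = d · √(n/2) - z_{α/2}
z_β = 0.18 · √(34/2) - 2.576
z_β = 0.18 · 4.123 - 2.576
z_β = -1.834

Power = Φ(z_β) = Φ(-1.834) ≈ 0.033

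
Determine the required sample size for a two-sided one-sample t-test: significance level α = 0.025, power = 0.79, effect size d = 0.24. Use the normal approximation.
n = 162

Sample size formula (one-sample t-test, normal approximation):
n = ((z_{α/2} + z_β) / d)²

z_{α/2} = 2.241 (for α = 0.025, two-sided)
z_β = 0.806 (for power = 0.79)
d = 0.24

n = ((2.241 + 0.806) / 0.24)²
n = (12.696)²
n ≈ 161.19
Round up to the next whole number: n = 162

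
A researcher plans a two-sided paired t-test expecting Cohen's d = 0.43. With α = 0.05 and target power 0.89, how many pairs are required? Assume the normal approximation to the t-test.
n = 55 pairs

Sample size formula (paired t-test, normal approximation):
n = ((z_{α/2} + z_β) / d)²

z_{α/2} = 1.960 (for α = 0.05, two-sided)
z_β = 1.227 (for power = 0.89)
d = 0.43

n = ((1.960 + 1.227) / 0.43)²
n = (7.412)²
n ≈ 54.94
Round up to the next whole number: n = 55 pairs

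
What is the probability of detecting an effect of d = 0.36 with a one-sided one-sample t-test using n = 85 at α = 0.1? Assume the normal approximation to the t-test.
Power ≈ 0.98

Power calculation (one-sample t-test, normal approximation):
z_β = d · √n - z_α
z_β = 0.36 · √85 - 1.282
z_β = 0.36 · 9.220 - 1.282
z_β = 2.037

Power = Φ(z_β) = Φ(2.037) ≈ 0.979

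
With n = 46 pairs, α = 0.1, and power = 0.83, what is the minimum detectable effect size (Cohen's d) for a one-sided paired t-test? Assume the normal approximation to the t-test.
d ≈ 0.33

Minimum detectable effect (paired t-test, normal approximation):
d = (z_α + z_β) / √n
d = (1.282 + 0.954) / √46
d = 2.236 / 6.782
d ≈ 0.33

By Cohen's convention (0.2 small / 0.5 medium / 0.8 large): small effect.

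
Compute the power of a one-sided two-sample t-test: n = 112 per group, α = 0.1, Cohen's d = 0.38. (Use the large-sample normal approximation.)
Power ≈ 0.94

Power calculation (two-sample t-test, normal approximation):
z_β = d · √(n/2) - z_α
z_β = 0.38 · √(112/2) - 1.282
z_β = 0.38 · 7.483 - 1.282
z_β = 1.562

Power = Φ(z_β) = Φ(1.562) ≈ 0.941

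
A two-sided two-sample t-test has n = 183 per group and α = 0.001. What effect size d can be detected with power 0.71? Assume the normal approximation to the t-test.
d ≈ 0.40

Minimum detectable effect (two-sample t-test, normal approximation):
d = (z_{α/2} + z_β) / √(n/2)
d = (3.291 + 0.553) / √(183/2)
d = 3.844 / 9.566
d ≈ 0.40

By Cohen's convention (0.2 small / 0.5 medium / 0.8 large): small effect.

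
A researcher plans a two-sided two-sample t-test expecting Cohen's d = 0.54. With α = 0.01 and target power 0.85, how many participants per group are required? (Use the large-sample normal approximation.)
n = 90 per group

Sample size formula (two-sample t-test, normal approximation):
n = 2 · ((z_{α/2} + z_β) / d)²

z_{α/2} = 2.576 (for α = 0.01, two-sided)
z_β = 1.036 (for power = 0.85)
d = 0.54

n = 2 · ((2.576 + 1.036) / 0.54)²
n = 2 · (6.689)²
n ≈ 89.49
Round up to the next whole number: n = 90 per group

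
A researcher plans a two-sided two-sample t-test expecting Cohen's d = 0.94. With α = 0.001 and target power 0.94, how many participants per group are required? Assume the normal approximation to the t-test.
n = 54 per group

Sample size formula (two-sample t-test, normal approximation):
n = 2 · ((z_{α/2} + z_β) / d)²

z_{α/2} = 3.291 (for α = 0.001, two-sided)
z_β = 1.555 (for power = 0.94)
d = 0.94

n = 2 · ((3.291 + 1.555) / 0.94)²
n = 2 · (5.155)²
n ≈ 53.15
Round up to the next whole number: n = 54 per group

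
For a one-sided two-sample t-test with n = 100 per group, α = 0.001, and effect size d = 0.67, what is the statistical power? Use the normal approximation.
Power ≈ 0.95

Power calculation (two-sample t-test, normal approximation):
z_β = d · √(n/2) - z_α
z_β = 0.67 · √(100/2) - 3.090
z_β = 0.67 · 7.071 - 3.090
z_β = 1.647

Power = Φ(z_β) = Φ(1.647) ≈ 0.950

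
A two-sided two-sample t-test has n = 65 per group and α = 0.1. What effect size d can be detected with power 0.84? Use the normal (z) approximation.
d ≈ 0.46

Minimum detectable effect (two-sample t-test, normal approximation):
d = (z_{α/2} + z_β) / √(n/2)
d = (1.645 + 0.994) / √(65/2)
d = 2.639 / 5.701
d ≈ 0.46

By Cohen's convention (0.2 small / 0.5 medium / 0.8 large): small effect.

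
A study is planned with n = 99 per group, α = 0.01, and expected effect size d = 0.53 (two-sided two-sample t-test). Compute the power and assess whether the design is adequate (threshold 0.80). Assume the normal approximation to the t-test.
Power ≈ 0.88; the study is adequately powered (power ≥ 0.80)

Power calculation (two-sample t-test, normal approximation):
z_β = d · √(n/2) - z_{α/2}
z_β = 0.53 · √(99/2) - 2.576
z_β = 0.53 · 7.036 - 2.576
z_β = 1.153

Power = Φ(z_β) = Φ(1.153) ≈ 0.876

Effect size d = 0.53 is medium by Cohen's convention (0.2/0.5/0.8).

Threshold: power ≥ 0.80 is conventionally adequate.
Power ≈ 0.88 → the study is adequately powered (power ≥ 0.80).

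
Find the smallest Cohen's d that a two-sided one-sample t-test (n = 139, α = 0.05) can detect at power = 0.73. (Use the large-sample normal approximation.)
d ≈ 0.22

Minimum detectable effect (one-sample t-test, normal approximation):
d = (z_{α/2} + z_β) / √n
d = (1.960 + 0.613) / √139
d = 2.573 / 11.790
d ≈ 0.22

By Cohen's convention (0.2 small / 0.5 medium / 0.8 large): small effect.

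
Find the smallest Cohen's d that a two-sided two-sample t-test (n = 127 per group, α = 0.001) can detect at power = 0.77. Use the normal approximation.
d ≈ 0.51

Minimum detectable effect (two-sample t-test, normal approximation):
d = (z_{α/2} + z_β) / √(n/2)
d = (3.291 + 0.739) / √(127/2)
d = 4.029 / 7.969
d ≈ 0.51

By Cohen's convention (0.2 small / 0.5 medium / 0.8 large): medium effect.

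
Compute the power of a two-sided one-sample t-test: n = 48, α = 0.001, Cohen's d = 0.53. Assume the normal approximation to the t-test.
Power ≈ 0.65

Power calculation (one-sample t-test, normal approximation):
z_β = d · √n - z_{α/2}
z_β = 0.53 · √48 - 3.291
z_β = 0.53 · 6.928 - 3.291
z_β = 0.381

Power = Φ(z_β) = Φ(0.381) ≈ 0.649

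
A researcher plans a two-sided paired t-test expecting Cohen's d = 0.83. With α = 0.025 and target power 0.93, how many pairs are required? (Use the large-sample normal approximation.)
n = 21 pairs

Sample size formula (paired t-test, normal approximation):
n = ((z_{α/2} + z_β) / d)²

z_{α/2} = 2.241 (for α = 0.025, two-sided)
z_β = 1.476 (for power = 0.93)
d = 0.83

n = ((2.241 + 1.476) / 0.83)²
n = (4.478)²
n ≈ 20.05
Round up to the next whole number: n = 21 pairs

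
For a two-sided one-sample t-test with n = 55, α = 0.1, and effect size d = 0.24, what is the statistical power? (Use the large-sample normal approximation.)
Power ≈ 0.55

Power calculation (one-sample t-test, normal approximation):
z_β = d · √n - z_{α/2}
z_β = 0.24 · √55 - 1.645
z_β = 0.24 · 7.416 - 1.645
z_β = 0.135

Power = Φ(z_β) = Φ(0.135) ≈ 0.554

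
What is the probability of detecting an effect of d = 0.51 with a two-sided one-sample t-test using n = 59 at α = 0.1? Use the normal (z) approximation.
Power ≈ 0.99

Power calculation (one-sample t-test, normal approximation):
z_β = d · √n - z_{α/2}
z_β = 0.51 · √59 - 1.645
z_β = 0.51 · 7.681 - 1.645
z_β = 2.273

Power = Φ(z_β) = Φ(2.273) ≈ 0.988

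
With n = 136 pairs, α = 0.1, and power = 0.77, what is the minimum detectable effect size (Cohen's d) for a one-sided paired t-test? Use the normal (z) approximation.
d ≈ 0.17

Minimum detectable effect (paired t-test, normal approximation):
d = (z_α + z_β) / √n
d = (1.282 + 0.739) / √136
d = 2.020 / 11.662
d ≈ 0.17

By Cohen's convention (0.2 small / 0.5 medium / 0.8 large): very small effect.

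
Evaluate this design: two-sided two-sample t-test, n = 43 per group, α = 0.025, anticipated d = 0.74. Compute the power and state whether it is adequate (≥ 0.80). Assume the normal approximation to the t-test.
Power ≈ 0.88; the study is adequately powered (power ≥ 0.80)

Power calculation (two-sample t-test, normal approximation):
z_β = d · √(n/2) - z_{α/2}
z_β = 0.74 · √(43/2) - 2.241
z_β = 0.74 · 4.637 - 2.241
z_β = 1.190

Power = Φ(z_β) = Φ(1.190) ≈ 0.883

Effect size d = 0.74 is medium by Cohen's convention (0.2/0.5/0.8).

Threshold: power ≥ 0.80 is conventionally adequate.
Power ≈ 0.88 → the study is adequately powered (power ≥ 0.80).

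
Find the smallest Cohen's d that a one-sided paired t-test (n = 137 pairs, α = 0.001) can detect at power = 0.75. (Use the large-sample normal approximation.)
d ≈ 0.32

Minimum detectable effect (paired t-test, normal approximation):
d = (z_α + z_β) / √n
d = (3.090 + 0.674) / √137
d = 3.765 / 11.705
d ≈ 0.32

By Cohen's convention (0.2 small / 0.5 medium / 0.8 large): small effect.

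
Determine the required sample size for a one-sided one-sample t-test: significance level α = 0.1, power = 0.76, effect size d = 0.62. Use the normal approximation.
n = 11

Sample size formula (one-sample t-test, normal approximation):
n = ((z_α + z_β) / d)²

z_α = 1.282 (for α = 0.1, one-sided)
z_β = 0.706 (for power = 0.76)
d = 0.62

n = ((1.282 + 0.706) / 0.62)²
n = (3.206)²
n ≈ 10.28
Round up to the next whole number: n = 11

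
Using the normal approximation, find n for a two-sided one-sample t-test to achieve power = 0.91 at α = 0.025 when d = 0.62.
n = 34

Sample size formula (one-sample t-test, normal approximation):
n = ((z_{α/2} + z_β) / d)²

z_{α/2} = 2.241 (for α = 0.025, two-sided)
z_β = 1.341 (for power = 0.91)
d = 0.62

n = ((2.241 + 1.341) / 0.62)²
n = (5.777)²
n ≈ 33.37
Round up to the next whole number: n = 34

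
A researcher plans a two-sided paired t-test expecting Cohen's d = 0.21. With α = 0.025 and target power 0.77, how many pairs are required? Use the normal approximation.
n = 202 pairs

Sample size formula (paired t-test, normal approximation):
n = ((z_{α/2} + z_β) / d)²

z_{α/2} = 2.241 (for α = 0.025, two-sided)
z_β = 0.739 (for power = 0.77)
d = 0.21

n = ((2.241 + 0.739) / 0.21)²
n = (14.190)²
n ≈ 201.36
Round up to the next whole number: n = 202 pairs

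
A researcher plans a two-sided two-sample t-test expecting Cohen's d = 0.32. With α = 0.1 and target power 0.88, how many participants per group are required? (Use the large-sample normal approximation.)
n = 156 per group

Sample size formula (two-sample t-test, normal approximation):
n = 2 · ((z_{α/2} + z_β) / d)²

z_{α/2} = 1.645 (for α = 0.1, two-sided)
z_β = 1.175 (for power = 0.88)
d = 0.32

n = 2 · ((1.645 + 1.175) / 0.32)²
n = 2 · (8.813)²
n ≈ 155.34
Round up to the next whole number: n = 156 per group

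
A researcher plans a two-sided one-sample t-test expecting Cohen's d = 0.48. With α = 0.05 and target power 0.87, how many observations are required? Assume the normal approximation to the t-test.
n = 42

Sample size formula (one-sample t-test, normal approximation):
n = ((z_{α/2} + z_β) / d)²

z_{α/2} = 1.960 (for α = 0.05, two-sided)
z_β = 1.126 (for power = 0.87)
d = 0.48

n = ((1.960 + 1.126) / 0.48)²
n = (6.429)²
n ≈ 41.33
Round up to the next whole number: n = 42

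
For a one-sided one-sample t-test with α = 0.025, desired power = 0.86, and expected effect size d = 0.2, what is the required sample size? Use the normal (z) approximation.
n = 232

Sample size formula (one-sample t-test, normal approximation):
n = ((z_α + z_β) / d)²

z_α = 1.960 (for α = 0.025, one-sided)
z_β = 1.080 (for power = 0.86)
d = 0.2

n = ((1.960 + 1.080) / 0.2)²
n = (15.200)²
n ≈ 231.04
Round up to the next whole number: n = 232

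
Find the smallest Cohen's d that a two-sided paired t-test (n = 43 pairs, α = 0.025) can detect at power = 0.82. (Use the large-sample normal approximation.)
d ≈ 0.48

Minimum detectable effect (paired t-test, normal approximation):
d = (z_{α/2} + z_β) / √n
d = (2.241 + 0.915) / √43
d = 3.157 / 6.557
d ≈ 0.48

By Cohen's convention (0.2 small / 0.5 medium / 0.8 large): small effect.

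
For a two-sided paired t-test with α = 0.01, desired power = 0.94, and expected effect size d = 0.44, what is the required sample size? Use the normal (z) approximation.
n = 89 pairs

Sample size formula (paired t-test, normal approximation):
n = ((z_{α/2} + z_β) / d)²

z_{α/2} = 2.576 (for α = 0.01, two-sided)
z_β = 1.555 (for power = 0.94)
d = 0.44

n = ((2.576 + 1.555) / 0.44)²
n = (9.389)²
n ≈ 88.15
Round up to the next whole number: n = 89 pairs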